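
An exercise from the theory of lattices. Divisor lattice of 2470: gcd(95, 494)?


Meet=gcd.
gcd(95,494)=19


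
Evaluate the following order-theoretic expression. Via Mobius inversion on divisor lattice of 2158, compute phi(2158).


phi(n) = n * prod_{p|n} (1 - 1/p).
Prime divisors of 2158: [2, 13, 83]
phi(2158) = 2158 * (1 - 1/2) * (1 - 1/13) * (1 - 1/83)
phi(2158) = 984


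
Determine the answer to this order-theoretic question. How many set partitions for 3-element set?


B(n) = number of set partitions of an n-element set.
B(n) satisfies the recurrence: B(n+1) = sum_k C(n,k)*B(k).
B(3) = 5


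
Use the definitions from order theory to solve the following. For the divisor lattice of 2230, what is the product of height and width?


Height = length of longest chain minus 1; width = size of largest antichain.
A maximum chain: 1 | 223 | 1115 | 2230  (height 3).
A maximum antichain: {2, 5, 223}  (width 3).
Product = 3 * 3 = 9


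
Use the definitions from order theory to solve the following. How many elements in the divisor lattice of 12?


Divisors of 12: [1, 2, 3, 4, 6, 12]
Count: 6


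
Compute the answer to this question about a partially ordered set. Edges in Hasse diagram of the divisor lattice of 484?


A cover relation a -< b holds when a < b with no c strictly between.
Cover relations:
  1 -< 2
  1 -< 11
  2 -< 4
  2 -< 22
  4 -< 44
  11 -< 22
  11 -< 121
  22 -< 44
  ...4 more
Total: 12


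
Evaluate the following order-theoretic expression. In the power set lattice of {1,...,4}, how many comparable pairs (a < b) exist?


A comparable pair {a,b} has a < b or b < a in the order.
Count unordered pairs where one element is strictly below the other.
Examples: {{},{1}}, {{},{2}}, {{},{3}}, {{},{4}}, ...
Total comparable pairs: 65


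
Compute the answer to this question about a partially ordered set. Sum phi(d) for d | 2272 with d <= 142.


Divisors of 2272 up to 142: [1, 2, 4, 8, 16, 32, 71, 142]
phi values: [1, 1, 2, 4, 8, 16, 70, 70]
Sum = 172


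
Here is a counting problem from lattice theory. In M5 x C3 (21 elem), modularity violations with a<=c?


Modular law: if a <= c then a v (b ^ c) = (a v b) ^ c.
Check all triples (a,b,c) with a <= c among 21 elements.
This lattice is modular (diamonds M_m and their chain-products are modular).
Total violating triples: 0


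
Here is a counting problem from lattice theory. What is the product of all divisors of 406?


Divisors of 406: [1, 2, 7, 14, 29, 58, 203, 406]
Product = n^(d(n)/2) = 406^(8/2)
Product = 27170906896


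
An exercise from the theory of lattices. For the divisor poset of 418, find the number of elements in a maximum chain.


A chain is a totally ordered subset; we count the number of elements in a maximum chain.
Compute, for each element x, the size of the longest chain ending at x:
  1: 1
  2: 2
  11: 2
  19: 2
  22: 3
  38: 3
  ...
A maximum chain: 1 < 2 < 22 < 418
Number of elements in the longest chain: 4


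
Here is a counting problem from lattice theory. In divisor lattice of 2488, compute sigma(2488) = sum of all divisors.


sigma(n) = sum of divisors.
Divisors of 2488: [1, 2, 4, 8, 311, 622, 1244, 2488]
Sum = 4680


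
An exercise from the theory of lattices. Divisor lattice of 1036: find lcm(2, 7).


In a divisor lattice, join = lcm (least common multiple).
gcd(2,7) = 1
lcm(2,7) = 2*7/gcd = 14/1 = 14


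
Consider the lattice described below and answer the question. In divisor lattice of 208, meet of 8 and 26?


In a divisor lattice, meet = gcd (greatest common divisor).
By Euclidean algorithm or factoring: gcd(8,26) = 2


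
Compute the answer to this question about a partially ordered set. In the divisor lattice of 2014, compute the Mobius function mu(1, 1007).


In a divisor lattice, mu(a,b) = mu(b/a) where mu is the classical Mobius function.
b/a = 1007/1 = 1007
Prime factorization of 1007: primes [19, 53]
1007 is squarefree with 2 prime factor(s), so mu(1007) = (-1)^2 = 1


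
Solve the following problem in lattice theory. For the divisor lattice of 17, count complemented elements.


An element a is complemented if some b has a meet b = bottom, a join b = top.
a is complemented iff gcd(a, n/a)=1, i.e. a is a unitary divisor of 17.
Complemented elements: 1, 17
Count: 2


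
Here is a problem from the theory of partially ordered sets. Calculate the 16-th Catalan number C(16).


C(n) = C(2n, n) / (n+1).
C(32, 16) = 601080390
C(16) = 601080390 / 17 = 35357670


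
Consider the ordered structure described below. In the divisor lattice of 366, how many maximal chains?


A maximal chain goes from the minimum element to a maximal element via cover relations.
Counting all min-to-max paths in the cover graph.
Total maximal chains: 6


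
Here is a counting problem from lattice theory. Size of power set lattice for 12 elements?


Power set = 2^n.
2^12 = 4096


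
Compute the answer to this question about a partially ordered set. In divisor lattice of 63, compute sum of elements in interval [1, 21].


Interval [1,21] in divisors of 63: [1, 3, 7, 21]
Sum = 32


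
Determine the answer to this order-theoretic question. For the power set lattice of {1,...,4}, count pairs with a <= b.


The order relation is {(a,b) : a <= b}, reflexive so it includes (a,a).
Examples: ({},{}), ({},{1,2}), ({},{1,2,3}), ({},{1,2,3,4}), ({},{1,2,4}), ...
Total ordered pairs: 81


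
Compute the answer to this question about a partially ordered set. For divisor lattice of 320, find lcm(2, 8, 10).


In a divisor lattice, join = lcm (least common multiple).
Compute lcm iteratively: start with first element, then lcm(current, next).
Elements: [2, 8, 10]
lcm(2,8) = 8
lcm(8,10) = 40
Final lcm = 40


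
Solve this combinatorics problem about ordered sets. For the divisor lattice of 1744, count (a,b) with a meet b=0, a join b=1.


Complement pair (a,b): a meet b = bottom, a join b = top.
Here: gcd(a,b)=1 and lcm(a,b)=1744, i.e. a*b=1744 with a,b coprime.
Pairs found: (1,1744), (16,109), (109,16), (1744,1)
Total ordered pairs: 4


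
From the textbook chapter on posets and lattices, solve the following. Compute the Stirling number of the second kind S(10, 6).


S(n,k) = k*S(n-1,k) + S(n-1,k-1).
S(9,6) = 2646, S(9,5) = 6951
S(10,6) = 6*2646 + 6951 = 15876 + 6951
S(10,6) = 22827


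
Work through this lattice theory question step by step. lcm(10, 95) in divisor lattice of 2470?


Join=lcm.
gcd(10,95)=5
lcm=190


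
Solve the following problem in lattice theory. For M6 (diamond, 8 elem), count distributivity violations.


Distributive law: a ^ (b v c) = (a ^ b) v (a ^ c).
Check all 8^3 = 512 ordered triples (a,b,c).
  e.g. a=a1, b=a2, c=a3: lhs=a1 != rhs=0
  e.g. a=a1, b=a2, c=a4: lhs=a1 != rhs=0
Total violating triples: 120


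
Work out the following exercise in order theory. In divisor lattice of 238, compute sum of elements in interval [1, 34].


Interval [1,34] in divisors of 238: [1, 2, 17, 34]
Sum = 54


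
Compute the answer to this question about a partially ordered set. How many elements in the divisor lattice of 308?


Divisors of 308: [1, 2, 4, 7, 11, 14, 22, 28, 44, 77, 154, 308]
Count: 12


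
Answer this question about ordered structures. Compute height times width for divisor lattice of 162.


Height = length of longest chain minus 1; width = size of largest antichain.
A maximum chain: 1 | 3 | 9 | 27 | 81 | 162  (height 5).
A maximum antichain: {2, 3}  (width 2).
Product = 5 * 2 = 10


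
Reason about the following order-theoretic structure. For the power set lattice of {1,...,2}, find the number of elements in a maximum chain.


A chain is a totally ordered subset; we count the number of elements in a maximum chain.
Compute, for each element x, the size of the longest chain ending at x:
  {}: 1
  {1}: 2
  {2}: 2
  {1,2}: 3
A maximum chain: {} < {1} < {1,2}
Number of elements in the longest chain: 3


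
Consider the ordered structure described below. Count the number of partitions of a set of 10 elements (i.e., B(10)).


B(n) = number of set partitions of an n-element set.
B(n) satisfies the recurrence: B(n+1) = sum_k C(n,k)*B(k).
B(10) = 115975


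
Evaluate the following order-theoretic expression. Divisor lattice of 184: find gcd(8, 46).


In a divisor lattice, meet = gcd (greatest common divisor).
By Euclidean algorithm or factoring: gcd(8,46) = 2


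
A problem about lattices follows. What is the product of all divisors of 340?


Divisors of 340: [1, 2, 4, 5, 10, 17, 20, 34, 68, 85, 170, 340]
Product = n^(d(n)/2) = 340^(12/2)
Product = 1544804416000000


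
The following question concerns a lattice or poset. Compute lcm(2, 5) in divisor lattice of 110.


In a divisor lattice, join = lcm (least common multiple).
gcd(2,5) = 1
lcm(2,5) = 2*5/gcd = 10/1 = 10


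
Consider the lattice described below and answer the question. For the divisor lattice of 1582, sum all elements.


sigma(n) = sum of divisors.
Divisors of 1582: [1, 2, 7, 14, 113, 226, 791, 1582]
Sum = 2736


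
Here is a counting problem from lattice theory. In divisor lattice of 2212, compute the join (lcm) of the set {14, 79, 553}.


In a divisor lattice, join = lcm (least common multiple).
Compute lcm iteratively: start with first element, then lcm(current, next).
Elements: [14, 79, 553]
lcm(14,79) = 1106
lcm(1106,553) = 1106
Final lcm = 1106


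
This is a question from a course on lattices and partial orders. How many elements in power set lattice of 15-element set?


Power set = 2^n.
2^15 = 32768


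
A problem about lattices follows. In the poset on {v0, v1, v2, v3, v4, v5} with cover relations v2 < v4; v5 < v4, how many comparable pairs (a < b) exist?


A comparable pair {a,b} has a < b or b < a in the order.
Count unordered pairs where one element is strictly below the other.
Examples: {v2,v4}, {v4,v5}
Total comparable pairs: 2


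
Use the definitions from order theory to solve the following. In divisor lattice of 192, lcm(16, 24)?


Join=lcm.
gcd(16,24)=8
lcm=48


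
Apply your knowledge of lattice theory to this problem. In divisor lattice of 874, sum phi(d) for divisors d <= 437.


Divisors of 874 up to 437: [1, 2, 19, 23, 38, 46, 437]
phi values: [1, 1, 18, 22, 18, 22, 396]
Sum = 478


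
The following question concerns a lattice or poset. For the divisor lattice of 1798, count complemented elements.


An element a is complemented if some b has a meet b = bottom, a join b = top.
a is complemented iff gcd(a, n/a)=1, i.e. a is a unitary divisor of 1798.
Complemented elements: 1, 2, 29, 31, 58, 62, ... (2 more)
Count: 8


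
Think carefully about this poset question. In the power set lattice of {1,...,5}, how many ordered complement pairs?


Complement pair (a,b): a meet b = bottom, a join b = top.
Here: A intersect B = {} and A union B = {1,...,5}.
Pairs found: ({},{1,2,3,4,5}), ({1},{2,3,4,5}), ({2},{1,3,4,5}), ({3},{1,2,4,5}), ... (28 more)
Total ordered pairs: 32


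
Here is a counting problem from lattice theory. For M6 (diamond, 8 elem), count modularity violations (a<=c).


Modular law: if a <= c then a v (b ^ c) = (a v b) ^ c.
Check all triples (a,b,c) with a <= c among 8 elements.
This lattice is modular (diamonds M_m and their chain-products are modular).
Total violating triples: 0


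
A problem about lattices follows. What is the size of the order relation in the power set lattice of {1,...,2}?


The order relation is {(a,b) : a <= b}, reflexive so it includes (a,a).
Examples: ({},{}), ({},{1,2}), ({},{1}), ({},{2}), ({1,2},{1,2}), ...
Total ordered pairs: 9


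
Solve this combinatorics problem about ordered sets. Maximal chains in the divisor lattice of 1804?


A maximal chain goes from the minimum element to a maximal element via cover relations.
Counting all min-to-max paths in the cover graph.
Total maximal chains: 12


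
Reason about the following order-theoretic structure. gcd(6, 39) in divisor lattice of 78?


Meet=gcd.
gcd(6,39)=3


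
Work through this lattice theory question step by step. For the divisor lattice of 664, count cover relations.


A cover relation a -< b holds when a < b with no c strictly between.
Cover relations:
  1 -< 2
  1 -< 83
  2 -< 4
  2 -< 166
  4 -< 8
  4 -< 332
  8 -< 664
  83 -< 166
  ...2 more
Total: 10


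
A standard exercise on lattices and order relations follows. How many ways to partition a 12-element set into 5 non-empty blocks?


S(n,k) = k*S(n-1,k) + S(n-1,k-1).
S(11,5) = 246730, S(11,4) = 145750
S(12,5) = 5*246730 + 145750 = 1233650 + 145750
S(12,5) = 1379400


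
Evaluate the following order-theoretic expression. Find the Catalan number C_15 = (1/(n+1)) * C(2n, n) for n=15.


C(n) = C(2n, n) / (n+1).
C(30, 15) = 155117520
C(15) = 155117520 / 16 = 9694845


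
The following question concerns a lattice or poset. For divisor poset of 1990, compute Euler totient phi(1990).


phi(n) = n * prod_{p|n} (1 - 1/p).
Prime divisors of 1990: [2, 5, 199]
phi(1990) = 1990 * (1 - 1/2) * (1 - 1/5) * (1 - 1/199)
phi(1990) = 792


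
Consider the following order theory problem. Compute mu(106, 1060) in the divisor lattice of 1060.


In a divisor lattice, mu(a,b) = mu(b/a) where mu is the classical Mobius function.
b/a = 1060/106 = 10
Prime factorization of 10: primes [2, 5]
10 is squarefree with 2 prime factor(s), so mu(10) = (-1)^2 = 1


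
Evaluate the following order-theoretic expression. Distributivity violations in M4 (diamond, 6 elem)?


Distributive law: a ^ (b v c) = (a ^ b) v (a ^ c).
Check all 6^3 = 216 ordered triples (a,b,c).
  e.g. a=a1, b=a2, c=a3: lhs=a1 != rhs=0
  e.g. a=a1, b=a2, c=a4: lhs=a1 != rhs=0
Total violating triples: 24


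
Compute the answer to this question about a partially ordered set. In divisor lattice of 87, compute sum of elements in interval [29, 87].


Interval [29,87] in divisors of 87: [29, 87]
Sum = 116


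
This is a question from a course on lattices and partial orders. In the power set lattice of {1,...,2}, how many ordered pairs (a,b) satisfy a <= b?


The order relation is {(a,b) : a <= b}, reflexive so it includes (a,a).
Examples: ({},{}), ({},{1,2}), ({},{1}), ({},{2}), ({1,2},{1,2}), ...
Total ordered pairs: 9


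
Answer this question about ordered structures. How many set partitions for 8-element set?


B(n) = number of set partitions of an n-element set.
B(n) satisfies the recurrence: B(n+1) = sum_k C(n,k)*B(k).
B(8) = 4140


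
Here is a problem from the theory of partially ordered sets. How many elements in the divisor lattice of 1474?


Divisors of 1474: [1, 2, 11, 22, 67, 134, 737, 1474]
Count: 8


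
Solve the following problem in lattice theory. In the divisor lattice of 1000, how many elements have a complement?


An element a is complemented if some b has a meet b = bottom, a join b = top.
a is complemented iff gcd(a, n/a)=1, i.e. a is a unitary divisor of 1000.
Complemented elements: 1, 8, 125, 1000
Count: 4


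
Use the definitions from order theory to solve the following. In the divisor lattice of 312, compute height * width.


Height = length of longest chain minus 1; width = size of largest antichain.
A maximum chain: 1 | 13 | 39 | 78 | 156 | 312  (height 5).
A maximum antichain: {4, 6, 26, 39}  (width 4).
Product = 5 * 4 = 20


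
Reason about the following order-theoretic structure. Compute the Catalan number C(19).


C(n) = C(2n, n) / (n+1).
C(38, 19) = 35345263800
C(19) = 35345263800 / 20 = 1767263190


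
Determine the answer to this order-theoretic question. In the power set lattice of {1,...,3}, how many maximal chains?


A maximal chain goes from the minimum element to a maximal element via cover relations.
Counting all min-to-max paths in the cover graph.
Total maximal chains: 6


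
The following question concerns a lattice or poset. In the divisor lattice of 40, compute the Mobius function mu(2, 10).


In a divisor lattice, mu(a,b) = mu(b/a) where mu is the classical Mobius function.
b/a = 10/2 = 5
Prime factorization of 5: primes [5]
5 is squarefree with 1 prime factor(s), so mu(5) = (-1)^1 = -1


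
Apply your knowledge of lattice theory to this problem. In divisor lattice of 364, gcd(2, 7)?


Meet=gcd.
gcd(2,7)=1


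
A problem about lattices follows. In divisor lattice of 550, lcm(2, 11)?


Join=lcm.
gcd(2,11)=1
lcm=22


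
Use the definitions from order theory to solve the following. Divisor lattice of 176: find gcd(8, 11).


In a divisor lattice, meet = gcd (greatest common divisor).
By Euclidean algorithm or factoring: gcd(8,11) = 1


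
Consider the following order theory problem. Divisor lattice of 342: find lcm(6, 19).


In a divisor lattice, join = lcm (least common multiple).
gcd(6,19) = 1
lcm(6,19) = 6*19/gcd = 114/1 = 114


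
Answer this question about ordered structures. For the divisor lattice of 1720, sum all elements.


sigma(n) = sum of divisors.
Divisors of 1720: [1, 2, 4, 5, 8, 10, 20, 40, 43, 86, 172, 215, 344, 430, 860, 1720]
Sum = 3960


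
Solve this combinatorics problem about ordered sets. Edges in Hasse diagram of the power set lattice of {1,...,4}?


A cover relation a -< b holds when a < b with no c strictly between.
Cover relations:
  {} -< {1}
  {} -< {2}
  {} -< {3}
  {} -< {4}
  {1} -< {1,2}
  {1} -< {1,3}
  {1} -< {1,4}
  {2} -< {1,2}
  ...24 more
Total: 32


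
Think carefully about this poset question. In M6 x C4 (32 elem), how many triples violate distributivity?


Distributive law: a ^ (b v c) = (a ^ b) v (a ^ c).
Check all 32^3 = 32768 ordered triples (a,b,c).
  e.g. a=(a1,0), b=(a2,0), c=(a3,0): lhs=(a1,0) != rhs=(0,0)
  e.g. a=(a1,0), b=(a2,0), c=(a3,1): lhs=(a1,0) != rhs=(0,0)
Total violating triples: 7680


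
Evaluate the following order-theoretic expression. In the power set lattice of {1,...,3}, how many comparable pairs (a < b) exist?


A comparable pair {a,b} has a < b or b < a in the order.
Count unordered pairs where one element is strictly below the other.
Examples: {{},{1}}, {{},{2}}, {{},{3}}, {{},{1,2}}, ...
Total comparable pairs: 19


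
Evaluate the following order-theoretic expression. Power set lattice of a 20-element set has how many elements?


Power set = 2^n.
2^20 = 1048576


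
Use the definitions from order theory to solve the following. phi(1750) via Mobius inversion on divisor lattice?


phi(n) = n * prod_{p|n} (1 - 1/p).
Prime divisors of 1750: [2, 5, 7]
phi(1750) = 1750 * (1 - 1/2) * (1 - 1/5) * (1 - 1/7)
phi(1750) = 600


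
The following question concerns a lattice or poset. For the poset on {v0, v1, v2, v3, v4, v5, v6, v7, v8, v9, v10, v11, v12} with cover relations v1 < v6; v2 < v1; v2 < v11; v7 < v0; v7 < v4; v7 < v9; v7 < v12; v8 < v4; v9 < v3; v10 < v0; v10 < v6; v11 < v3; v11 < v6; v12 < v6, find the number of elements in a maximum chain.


A chain is a totally ordered subset; we count the number of elements in a maximum chain.
Compute, for each element x, the size of the longest chain ending at x:
  v2: 1
  v5: 1
  v7: 1
  v8: 1
  v10: 1
  v1: 2
  ...
A maximum chain: v7 < v9 < v3
Number of elements in the longest chain: 3


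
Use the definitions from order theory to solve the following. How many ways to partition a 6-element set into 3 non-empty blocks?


S(n,k) = k*S(n-1,k) + S(n-1,k-1).
S(5,3) = 25, S(5,2) = 15
S(6,3) = 3*25 + 15 = 75 + 15
S(6,3) = 90


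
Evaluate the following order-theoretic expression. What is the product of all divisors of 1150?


Divisors of 1150: [1, 2, 5, 10, 23, 25, 46, 50, 115, 230, 575, 1150]
Product = n^(d(n)/2) = 1150^(12/2)
Product = 2313060765625000000


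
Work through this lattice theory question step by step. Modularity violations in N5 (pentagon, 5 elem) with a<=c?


Modular law: if a <= c then a v (b ^ c) = (a v b) ^ c.
Check all triples (a,b,c) with a <= c among 5 elements.
  e.g. a=a, b=c, c=b: lhs=a != rhs=b
Total violating triples: 1


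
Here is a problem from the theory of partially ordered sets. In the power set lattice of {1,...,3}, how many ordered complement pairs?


Complement pair (a,b): a meet b = bottom, a join b = top.
Here: A intersect B = {} and A union B = {1,...,3}.
Pairs found: ({},{1,2,3}), ({1},{2,3}), ({2},{1,3}), ({3},{1,2}), ... (4 more)
Total ordered pairs: 8


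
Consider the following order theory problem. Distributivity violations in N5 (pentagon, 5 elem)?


Distributive law: a ^ (b v c) = (a ^ b) v (a ^ c).
Check all 5^3 = 125 ordered triples (a,b,c).
  e.g. a=b, b=a, c=c: lhs=b != rhs=a
  e.g. a=b, b=c, c=a: lhs=b != rhs=a
Total violating triples: 2


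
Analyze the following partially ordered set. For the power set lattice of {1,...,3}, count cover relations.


A cover relation a -< b holds when a < b with no c strictly between.
Cover relations:
  {} -< {1}
  {} -< {2}
  {} -< {3}
  {1} -< {1,2}
  {1} -< {1,3}
  {2} -< {1,2}
  {2} -< {2,3}
  {3} -< {1,3}
  ...4 more
Total: 12


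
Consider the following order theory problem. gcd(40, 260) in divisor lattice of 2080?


Meet=gcd.
gcd(40,260)=20


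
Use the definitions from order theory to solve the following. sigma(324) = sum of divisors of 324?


sigma(n) = sum of divisors.
Divisors of 324: [1, 2, 3, 4, 6, 9, 12, 18, 27, 36, 54, 81, 108, 162, 324]
Sum = 847


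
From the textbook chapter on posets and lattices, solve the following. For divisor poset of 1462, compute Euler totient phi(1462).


phi(n) = n * prod_{p|n} (1 - 1/p).
Prime divisors of 1462: [2, 17, 43]
phi(1462) = 1462 * (1 - 1/2) * (1 - 1/17) * (1 - 1/43)
phi(1462) = 672


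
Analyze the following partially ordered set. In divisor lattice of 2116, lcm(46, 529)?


Join=lcm.
gcd(46,529)=23
lcm=1058


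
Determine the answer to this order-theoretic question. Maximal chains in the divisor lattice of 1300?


A maximal chain goes from the minimum element to a maximal element via cover relations.
Counting all min-to-max paths in the cover graph.
Total maximal chains: 30


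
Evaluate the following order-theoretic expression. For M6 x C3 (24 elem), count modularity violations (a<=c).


Modular law: if a <= c then a v (b ^ c) = (a v b) ^ c.
Check all triples (a,b,c) with a <= c among 24 elements.
This lattice is modular (diamonds M_m and their chain-products are modular).
Total violating triples: 0


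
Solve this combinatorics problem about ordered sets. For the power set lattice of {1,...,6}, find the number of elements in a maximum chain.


A chain is a totally ordered subset; we count the number of elements in a maximum chain.
Compute, for each element x, the size of the longest chain ending at x:
  {}: 1
  {1}: 2
  {2}: 2
  {3}: 2
  {4}: 2
  {5}: 2
  ...
A maximum chain: {} < {1} < {1,2} < {1,2,3} < {1,2,3,4} < {1,2,3,4,5} < {1,2,3,4,5,6}
Number of elements in the longest chain: 7


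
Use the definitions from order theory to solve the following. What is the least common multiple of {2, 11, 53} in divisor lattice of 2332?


In a divisor lattice, join = lcm (least common multiple).
Compute lcm iteratively: start with first element, then lcm(current, next).
Elements: [2, 11, 53]
lcm(2,11) = 22
lcm(22,53) = 1166
Final lcm = 1166


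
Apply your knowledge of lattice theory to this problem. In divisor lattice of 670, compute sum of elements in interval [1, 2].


Interval [1,2] in divisors of 670: [1, 2]
Sum = 3


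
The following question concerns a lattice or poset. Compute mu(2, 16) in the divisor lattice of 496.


In a divisor lattice, mu(a,b) = mu(b/a) where mu is the classical Mobius function.
b/a = 16/2 = 8
Prime factorization of 8: primes [2]
8 is not squarefree, so mu(8) = 0


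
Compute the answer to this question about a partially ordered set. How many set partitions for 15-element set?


B(n) = number of set partitions of an n-element set.
B(n) satisfies the recurrence: B(n+1) = sum_k C(n,k)*B(k).
B(15) = 1382958545


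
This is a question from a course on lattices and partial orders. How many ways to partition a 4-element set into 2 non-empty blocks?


S(n,k) = k*S(n-1,k) + S(n-1,k-1).
S(3,2) = 3, S(3,1) = 1
S(4,2) = 2*3 + 1 = 6 + 1
S(4,2) = 7


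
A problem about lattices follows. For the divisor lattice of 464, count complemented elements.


An element a is complemented if some b has a meet b = bottom, a join b = top.
a is complemented iff gcd(a, n/a)=1, i.e. a is a unitary divisor of 464.
Complemented elements: 1, 16, 29, 464
Count: 4


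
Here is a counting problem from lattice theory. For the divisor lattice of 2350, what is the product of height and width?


Height = length of longest chain minus 1; width = size of largest antichain.
A maximum chain: 1 | 47 | 235 | 1175 | 2350  (height 4).
A maximum antichain: {10, 25, 94, 235}  (width 4).
Product = 4 * 4 = 16


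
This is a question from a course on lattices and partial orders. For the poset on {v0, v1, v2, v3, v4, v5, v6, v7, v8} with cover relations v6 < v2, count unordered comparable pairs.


A comparable pair {a,b} has a < b or b < a in the order.
Count unordered pairs where one element is strictly below the other.
Examples: {v2,v6}
Total comparable pairs: 1


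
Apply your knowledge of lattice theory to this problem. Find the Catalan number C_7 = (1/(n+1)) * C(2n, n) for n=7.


C(n) = C(2n, n) / (n+1).
C(14, 7) = 3432
C(7) = 3432 / 8 = 429


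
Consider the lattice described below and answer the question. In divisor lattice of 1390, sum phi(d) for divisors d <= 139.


Divisors of 1390 up to 139: [1, 2, 5, 10, 139]
phi values: [1, 1, 4, 4, 138]
Sum = 148


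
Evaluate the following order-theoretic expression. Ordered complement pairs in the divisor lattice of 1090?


Complement pair (a,b): a meet b = bottom, a join b = top.
Here: gcd(a,b)=1 and lcm(a,b)=1090, i.e. a*b=1090 with a,b coprime.
Pairs found: (1,1090), (2,545), (5,218), (10,109), ... (4 more)
Total ordered pairs: 8


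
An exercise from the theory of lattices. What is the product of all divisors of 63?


Divisors of 63: [1, 3, 7, 9, 21, 63]
Product = n^(d(n)/2) = 63^(6/2)
Product = 250047


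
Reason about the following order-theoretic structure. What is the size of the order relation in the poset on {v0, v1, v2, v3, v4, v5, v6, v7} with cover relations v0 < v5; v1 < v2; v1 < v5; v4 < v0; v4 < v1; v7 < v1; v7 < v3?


The order relation is {(a,b) : a <= b}, reflexive so it includes (a,a).
Examples: (v0,v0), (v0,v5), (v1,v1), (v1,v2), (v1,v5), ...
Total ordered pairs: 19


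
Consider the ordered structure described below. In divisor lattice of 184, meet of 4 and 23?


In a divisor lattice, meet = gcd (greatest common divisor).
By Euclidean algorithm or factoring: gcd(4,23) = 1


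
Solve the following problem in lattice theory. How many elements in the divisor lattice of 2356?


Divisors of 2356: [1, 2, 4, 19, 31, 38, 62, 76, 124, 589, 1178, 2356]
Count: 12


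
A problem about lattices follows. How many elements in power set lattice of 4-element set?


Power set = 2^n.
2^4 = 16


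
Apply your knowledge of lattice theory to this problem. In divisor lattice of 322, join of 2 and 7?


In a divisor lattice, join = lcm (least common multiple).
gcd(2,7) = 1
lcm(2,7) = 2*7/gcd = 14/1 = 14


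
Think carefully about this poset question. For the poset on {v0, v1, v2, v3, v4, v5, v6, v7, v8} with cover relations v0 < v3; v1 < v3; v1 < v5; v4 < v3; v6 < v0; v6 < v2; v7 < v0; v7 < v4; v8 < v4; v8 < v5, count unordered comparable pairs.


A comparable pair {a,b} has a < b or b < a in the order.
Count unordered pairs where one element is strictly below the other.
Examples: {v0,v3}, {v0,v6}, {v0,v7}, {v1,v3}, ...
Total comparable pairs: 13


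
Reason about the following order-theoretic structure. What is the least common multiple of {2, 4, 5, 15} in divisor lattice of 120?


In a divisor lattice, join = lcm (least common multiple).
Compute lcm iteratively: start with first element, then lcm(current, next).
Elements: [2, 4, 5, 15]
lcm(2,4) = 4
lcm(4,5) = 20
lcm(20,15) = 60
Final lcm = 60


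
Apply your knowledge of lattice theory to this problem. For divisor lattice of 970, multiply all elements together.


Divisors of 970: [1, 2, 5, 10, 97, 194, 485, 970]
Product = n^(d(n)/2) = 970^(8/2)
Product = 885292810000


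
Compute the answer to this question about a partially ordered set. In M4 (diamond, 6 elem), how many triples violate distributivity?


Distributive law: a ^ (b v c) = (a ^ b) v (a ^ c).
Check all 6^3 = 216 ordered triples (a,b,c).
  e.g. a=a1, b=a2, c=a3: lhs=a1 != rhs=0
  e.g. a=a1, b=a2, c=a4: lhs=a1 != rhs=0
Total violating triples: 24


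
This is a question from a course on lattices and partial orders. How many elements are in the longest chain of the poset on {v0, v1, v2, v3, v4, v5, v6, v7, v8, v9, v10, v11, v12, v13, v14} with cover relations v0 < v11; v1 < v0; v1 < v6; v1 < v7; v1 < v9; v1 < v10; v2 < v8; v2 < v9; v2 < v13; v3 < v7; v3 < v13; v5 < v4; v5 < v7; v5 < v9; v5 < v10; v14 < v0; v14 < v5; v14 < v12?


A chain is a totally ordered subset; we count the number of elements in a maximum chain.
Compute, for each element x, the size of the longest chain ending at x:
  v1: 1
  v2: 1
  v3: 1
  v14: 1
  v5: 2
  v6: 2
  ...
A maximum chain: v14 < v5 < v4
Number of elements in the longest chain: 3


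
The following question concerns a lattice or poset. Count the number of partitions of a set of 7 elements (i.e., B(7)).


B(n) = number of set partitions of an n-element set.
B(n) satisfies the recurrence: B(n+1) = sum_k C(n,k)*B(k).
B(7) = 877


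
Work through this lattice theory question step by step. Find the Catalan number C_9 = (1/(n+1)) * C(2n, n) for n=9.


C(n) = C(2n, n) / (n+1).
C(18, 9) = 48620
C(9) = 48620 / 10 = 4862


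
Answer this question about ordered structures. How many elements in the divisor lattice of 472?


Divisors of 472: [1, 2, 4, 8, 59, 118, 236, 472]
Count: 8


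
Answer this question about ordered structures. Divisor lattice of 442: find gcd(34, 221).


In a divisor lattice, meet = gcd (greatest common divisor).
By Euclidean algorithm or factoring: gcd(34,221) = 17


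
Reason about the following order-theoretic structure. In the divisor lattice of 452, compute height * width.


Height = length of longest chain minus 1; width = size of largest antichain.
A maximum chain: 1 | 113 | 226 | 452  (height 3).
A maximum antichain: {2, 113}  (width 2).
Product = 3 * 2 = 6


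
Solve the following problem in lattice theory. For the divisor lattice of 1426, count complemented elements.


An element a is complemented if some b has a meet b = bottom, a join b = top.
a is complemented iff gcd(a, n/a)=1, i.e. a is a unitary divisor of 1426.
Complemented elements: 1, 2, 23, 31, 46, 62, ... (2 more)
Count: 8


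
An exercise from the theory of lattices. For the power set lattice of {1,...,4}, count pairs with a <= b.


The order relation is {(a,b) : a <= b}, reflexive so it includes (a,a).
Examples: ({},{}), ({},{1,2}), ({},{1,2,3}), ({},{1,2,3,4}), ({},{1,2,4}), ...
Total ordered pairs: 81


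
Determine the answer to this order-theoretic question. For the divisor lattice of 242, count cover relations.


A cover relation a -< b holds when a < b with no c strictly between.
Cover relations:
  1 -< 2
  1 -< 11
  2 -< 22
  11 -< 22
  11 -< 121
  22 -< 242
  121 -< 242
Total: 7


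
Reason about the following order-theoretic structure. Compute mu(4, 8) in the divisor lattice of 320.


In a divisor lattice, mu(a,b) = mu(b/a) where mu is the classical Mobius function.
b/a = 8/4 = 2
Prime factorization of 2: primes [2]
2 is squarefree with 1 prime factor(s), so mu(2) = (-1)^1 = -1


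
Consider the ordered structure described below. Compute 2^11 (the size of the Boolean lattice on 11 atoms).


Power set = 2^n.
2^11 = 2048


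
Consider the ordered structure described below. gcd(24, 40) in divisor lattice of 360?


Meet=gcd.
gcd(24,40)=8


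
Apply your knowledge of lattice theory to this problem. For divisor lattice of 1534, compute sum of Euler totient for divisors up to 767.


Divisors of 1534 up to 767: [1, 2, 13, 26, 59, 118, 767]
phi values: [1, 1, 12, 12, 58, 58, 696]
Sum = 838


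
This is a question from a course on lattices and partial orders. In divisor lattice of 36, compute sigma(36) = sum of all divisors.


sigma(n) = sum of divisors.
Divisors of 36: [1, 2, 3, 4, 6, 9, 12, 18, 36]
Sum = 91


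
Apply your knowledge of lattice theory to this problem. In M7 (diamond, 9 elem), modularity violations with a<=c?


Modular law: if a <= c then a v (b ^ c) = (a v b) ^ c.
Check all triples (a,b,c) with a <= c among 9 elements.
This lattice is modular (diamonds M_m and their chain-products are modular).
Total violating triples: 0


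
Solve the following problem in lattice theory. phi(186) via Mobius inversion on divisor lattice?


phi(n) = n * prod_{p|n} (1 - 1/p).
Prime divisors of 186: [2, 3, 31]
phi(186) = 186 * (1 - 1/2) * (1 - 1/3) * (1 - 1/31)
phi(186) = 60


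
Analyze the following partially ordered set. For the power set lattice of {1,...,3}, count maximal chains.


A maximal chain goes from the minimum element to a maximal element via cover relations.
Counting all min-to-max paths in the cover graph.
Total maximal chains: 6


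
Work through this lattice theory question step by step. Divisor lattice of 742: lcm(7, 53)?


Join=lcm.
gcd(7,53)=1
lcm=371


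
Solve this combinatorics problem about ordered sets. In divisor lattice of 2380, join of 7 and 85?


In a divisor lattice, join = lcm (least common multiple).
gcd(7,85) = 1
lcm(7,85) = 7*85/gcd = 595/1 = 595


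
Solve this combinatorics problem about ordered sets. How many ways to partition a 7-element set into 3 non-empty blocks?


S(n,k) = k*S(n-1,k) + S(n-1,k-1).
S(6,3) = 90, S(6,2) = 31
S(7,3) = 3*90 + 31 = 270 + 31
S(7,3) = 301


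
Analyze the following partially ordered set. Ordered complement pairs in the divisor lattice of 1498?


Complement pair (a,b): a meet b = bottom, a join b = top.
Here: gcd(a,b)=1 and lcm(a,b)=1498, i.e. a*b=1498 with a,b coprime.
Pairs found: (1,1498), (2,749), (7,214), (14,107), ... (4 more)
Total ordered pairs: 8


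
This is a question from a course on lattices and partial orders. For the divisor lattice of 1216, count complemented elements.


An element a is complemented if some b has a meet b = bottom, a join b = top.
a is complemented iff gcd(a, n/a)=1, i.e. a is a unitary divisor of 1216.
Complemented elements: 1, 19, 64, 1216
Count: 4


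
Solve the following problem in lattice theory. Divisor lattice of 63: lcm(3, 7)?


Join=lcm.
gcd(3,7)=1
lcm=21


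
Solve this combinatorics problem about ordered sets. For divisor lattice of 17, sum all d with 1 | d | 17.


Interval [1,17] in divisors of 17: [1, 17]
Sum = 18


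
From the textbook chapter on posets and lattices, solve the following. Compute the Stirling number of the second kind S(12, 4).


S(n,k) = k*S(n-1,k) + S(n-1,k-1).
S(11,4) = 145750, S(11,3) = 28501
S(12,4) = 4*145750 + 28501 = 583000 + 28501
S(12,4) = 611501


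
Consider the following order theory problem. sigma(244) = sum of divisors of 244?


sigma(n) = sum of divisors.
Divisors of 244: [1, 2, 4, 61, 122, 244]
Sum = 434


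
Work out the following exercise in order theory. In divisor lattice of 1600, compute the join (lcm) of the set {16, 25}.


In a divisor lattice, join = lcm (least common multiple).
Compute lcm iteratively: start with first element, then lcm(current, next).
Elements: [16, 25]
lcm(16,25) = 400
Final lcm = 400


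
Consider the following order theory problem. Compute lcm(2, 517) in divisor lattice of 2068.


In a divisor lattice, join = lcm (least common multiple).
gcd(2,517) = 1
lcm(2,517) = 2*517/gcd = 1034/1 = 1034


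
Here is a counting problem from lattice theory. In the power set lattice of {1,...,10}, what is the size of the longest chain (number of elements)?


A chain is a totally ordered subset; we count the number of elements in a maximum chain.
Compute, for each element x, the size of the longest chain ending at x:
  {}: 1
  {1}: 2
  {2}: 2
  {3}: 2
  {4}: 2
  {5}: 2
  ...
A maximum chain: {} < {1} < {1,2} < {1,2,3} < {1,2,3,4} < {1,2,3,4,5} < {1,2,3,4,5,6} < {1,2,3,4,5,6,7} < {1,2,3,4,5,6,7,8} < {1,2,3,4,5,6,7,8,9} < {1,2,3,4,5,6,7,8,9,10}
Number of elements in the longest chain: 11


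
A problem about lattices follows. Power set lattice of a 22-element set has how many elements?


Power set = 2^n.
2^22 = 4194304


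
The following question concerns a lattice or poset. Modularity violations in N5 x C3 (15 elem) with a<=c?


Modular law: if a <= c then a v (b ^ c) = (a v b) ^ c.
Check all triples (a,b,c) with a <= c among 15 elements.
  e.g. a=(a,0), b=(c,0), c=(b,0): lhs=(a,0) != rhs=(b,0)
  e.g. a=(a,0), b=(c,1), c=(b,0): lhs=(a,0) != rhs=(b,0)
Total violating triples: 18


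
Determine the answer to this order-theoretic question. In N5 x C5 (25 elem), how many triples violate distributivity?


Distributive law: a ^ (b v c) = (a ^ b) v (a ^ c).
Check all 25^3 = 15625 ordered triples (a,b,c).
  e.g. a=(b,0), b=(a,0), c=(c,0): lhs=(b,0) != rhs=(a,0)
  e.g. a=(b,0), b=(a,0), c=(c,1): lhs=(b,0) != rhs=(a,0)
Total violating triples: 250


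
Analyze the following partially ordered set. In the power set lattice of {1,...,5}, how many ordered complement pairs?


Complement pair (a,b): a meet b = bottom, a join b = top.
Here: A intersect B = {} and A union B = {1,...,5}.
Pairs found: ({},{1,2,3,4,5}), ({1},{2,3,4,5}), ({2},{1,3,4,5}), ({3},{1,2,4,5}), ... (28 more)
Total ordered pairs: 32


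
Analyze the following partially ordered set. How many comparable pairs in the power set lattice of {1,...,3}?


A comparable pair {a,b} has a < b or b < a in the order.
Count unordered pairs where one element is strictly below the other.
Examples: {{},{1}}, {{},{2}}, {{},{3}}, {{},{1,2}}, ...
Total comparable pairs: 19


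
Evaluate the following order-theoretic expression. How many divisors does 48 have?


Divisors of 48: [1, 2, 3, 4, 6, 8, 12, 16, 24, 48]
Count: 10


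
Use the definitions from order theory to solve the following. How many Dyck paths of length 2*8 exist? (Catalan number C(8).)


C(n) = C(2n, n) / (n+1).
C(16, 8) = 12870
C(8) = 12870 / 9 = 1430


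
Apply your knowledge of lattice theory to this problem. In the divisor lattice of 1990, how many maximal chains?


A maximal chain goes from the minimum element to a maximal element via cover relations.
Counting all min-to-max paths in the cover graph.
Total maximal chains: 6


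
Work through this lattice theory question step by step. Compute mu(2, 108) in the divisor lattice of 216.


In a divisor lattice, mu(a,b) = mu(b/a) where mu is the classical Mobius function.
b/a = 108/2 = 54
Prime factorization of 54: primes [2, 3]
54 is not squarefree, so mu(54) = 0


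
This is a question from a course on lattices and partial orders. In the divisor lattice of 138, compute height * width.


Height = length of longest chain minus 1; width = size of largest antichain.
A maximum chain: 1 | 23 | 69 | 138  (height 3).
A maximum antichain: {2, 3, 23}  (width 3).
Product = 3 * 3 = 9


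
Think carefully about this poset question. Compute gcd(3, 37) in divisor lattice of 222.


In a divisor lattice, meet = gcd (greatest common divisor).
By Euclidean algorithm or factoring: gcd(3,37) = 1


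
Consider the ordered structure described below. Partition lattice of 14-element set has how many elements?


B(n) = number of set partitions of an n-element set.
B(n) satisfies the recurrence: B(n+1) = sum_k C(n,k)*B(k).
B(14) = 190899322


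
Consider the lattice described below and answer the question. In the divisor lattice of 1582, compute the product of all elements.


Divisors of 1582: [1, 2, 7, 14, 113, 226, 791, 1582]
Product = n^(d(n)/2) = 1582^(8/2)
Product = 6263627420176
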